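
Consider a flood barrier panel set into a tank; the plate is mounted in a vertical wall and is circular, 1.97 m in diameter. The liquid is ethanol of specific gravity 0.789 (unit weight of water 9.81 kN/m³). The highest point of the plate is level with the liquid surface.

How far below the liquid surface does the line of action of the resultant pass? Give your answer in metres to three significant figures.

h_p = 1.23 m

γ = 0.789 × 9.81 = 7.74009 kN/m³.
The centroid is at the centre, 0.985 m below the top of the plate, so the centroid depth is h_c = 0.985 m.
A = π(0.985)² = 3.04805 m².
Resultant F = γ·h_c·A = 7.74009 × 0.985 × 3.04805 = 23.2383 kN.
I_c = πr⁴/4 = π × 0.985⁴/4 = 0.739324 m⁴.
Centre of pressure: y_p = y_c + I_c/(y_c·A) = 0.985 + 0.739324/(0.985 × 3.04805) = 0.985 + 0.24625 = 1.23125 m along the plane.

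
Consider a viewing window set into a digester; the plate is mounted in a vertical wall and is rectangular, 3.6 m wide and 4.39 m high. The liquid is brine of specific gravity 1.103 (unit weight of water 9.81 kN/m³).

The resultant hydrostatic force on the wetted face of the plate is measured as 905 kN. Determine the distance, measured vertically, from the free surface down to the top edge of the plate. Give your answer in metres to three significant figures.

d_top ≈ 3.10 m

γ = 1.103 × 9.81 = 10.82043 kN/m³.
A = 3.6 × 4.39 = 15.804 m².
From F = γ·h_c·A, the centroid depth is h_c = 905/(10.82043 × 15.804) = 5.29221 m.
The centroid lies 4.39/2 = 2.195 m below the top edge, so the top edge sits at h_top = 5.29221 − 2.195 = 3.09721 m below the surface.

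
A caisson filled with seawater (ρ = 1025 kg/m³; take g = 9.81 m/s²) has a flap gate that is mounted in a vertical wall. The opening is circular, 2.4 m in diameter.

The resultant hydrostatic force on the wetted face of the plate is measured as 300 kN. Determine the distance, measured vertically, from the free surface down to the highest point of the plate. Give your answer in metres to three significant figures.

γ = ρg = 1025 × 9.81 / 1000 = 10.05525 kN/m³.
A = π(1.2)² = 4.52389 m².
From F = γ·h_c·A, the centroid depth is h_c = 300/(10.05525 × 4.52389) = 6.59502 m.
The centroid is at the centre, 1.2 m below the top of the plate, so the highest point sits at h_top = 6.59502 − 1.2 = 5.39502 m below the surface.

d_top ≈ 5.40 m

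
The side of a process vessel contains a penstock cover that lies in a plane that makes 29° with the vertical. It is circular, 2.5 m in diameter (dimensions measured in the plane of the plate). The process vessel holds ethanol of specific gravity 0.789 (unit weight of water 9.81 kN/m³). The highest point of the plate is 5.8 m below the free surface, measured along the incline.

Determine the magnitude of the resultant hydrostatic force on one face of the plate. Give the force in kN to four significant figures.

F ≈ 234.3 kN

γ = 0.789 × 9.81 = 7.74009 kN/m³.
The plate makes 29° with the vertical, i.e. θ = 90° − 29° = 61° to the horizontal. Measuring y along the incline from the free-surface line, vertical depth h = y·sinθ with sinθ = 0.874620.
The centroid is at the centre, 1.25 m below the top of the plate, so y_c = 5.8 + 1.25 = 7.05 m and h_c = 7.05 × 0.874620 = 6.16607 m.
A = π(1.25)² = 4.90874 m².
Resultant F = γ·h_c·A = 7.74009 × 6.16607 × 4.90874 = 234.274 kN.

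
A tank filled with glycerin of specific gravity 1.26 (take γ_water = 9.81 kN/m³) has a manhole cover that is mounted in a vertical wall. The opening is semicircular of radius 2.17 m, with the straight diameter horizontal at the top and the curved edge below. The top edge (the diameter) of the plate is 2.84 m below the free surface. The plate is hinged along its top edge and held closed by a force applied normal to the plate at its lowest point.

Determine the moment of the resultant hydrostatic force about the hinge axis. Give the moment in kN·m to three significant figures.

γ = 1.26 × 9.81 = 12.3606 kN/m³.
The centroid of a semicircle lies 4r/(3π) = 0.920977 m from the diameter, here below the top edge, so the centroid depth is h_c = 2.84 + 0.920977 = 3.76098 m.
A = πr²/2 = π × 2.17²/2 = 7.39672 m².
Resultant F = γ·h_c·A = 12.3606 × 3.76098 × 7.39672 = 343.858 kN.
I_c = (π/8 − 8/(9π))·r⁴ = 0.109757 × 2.17⁴ = 2.43372 m⁴.
Centre of pressure: y_p = y_c + I_c/(y_c·A) = 3.76098 + 2.43372/(3.76098 × 7.39672) = 3.76098 + 0.0874844 = 3.84846 m along the plane.
The resultant acts 0.920977 + 0.0874844 = 1.00846 m (along the plate) below the hinge at the top edge, so the moment about the hinge is M = F × 1.00846 = 343.858 × 1.00846 = 346.767 kN·m.

M ≈ 347 kN·m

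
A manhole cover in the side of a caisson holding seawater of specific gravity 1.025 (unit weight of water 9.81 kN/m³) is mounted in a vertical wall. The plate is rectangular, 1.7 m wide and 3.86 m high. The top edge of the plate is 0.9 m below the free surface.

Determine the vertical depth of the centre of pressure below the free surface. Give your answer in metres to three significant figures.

γ = 1.025 × 9.81 = 10.05525 kN/m³.
The centroid lies 3.86/2 = 1.93 m below the top edge, so the centroid depth is h_c = 0.9 + 1.93 = 2.83 m.
A = 1.7 × 3.86 = 6.562 m².
Resultant F = γ·h_c·A = 10.05525 × 2.83 × 6.562 = 186.731 kN.
I_c = b·h³/12 = 1.7 × 3.86³/12 = 8.1476 m⁴.
Centre of pressure: y_p = y_c + I_c/(y_c·A) = 2.83 + 8.1476/(2.83 × 6.562) = 2.83 + 0.43874 = 3.26874 m along the plane.

h_p = 3.27 m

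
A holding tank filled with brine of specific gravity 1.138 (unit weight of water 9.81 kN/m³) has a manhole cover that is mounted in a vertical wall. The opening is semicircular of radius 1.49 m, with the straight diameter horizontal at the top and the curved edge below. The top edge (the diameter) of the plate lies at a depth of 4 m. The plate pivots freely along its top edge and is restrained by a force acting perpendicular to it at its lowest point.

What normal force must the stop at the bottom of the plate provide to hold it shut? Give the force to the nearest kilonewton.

γ = 1.138 × 9.81 = 11.16378 kN/m³.
The centroid of a semicircle lies 4r/(3π) = 0.632376 m from the diameter, here below the top edge, so the centroid depth is h_c = 4 + 0.632376 = 4.63238 m.
A = πr²/2 = π × 1.49²/2 = 3.48732 m².
Resultant F = γ·h_c·A = 11.16378 × 4.63238 × 3.48732 = 180.346 kN.
I_c = (π/8 − 8/(9π))·r⁴ = 0.109757 × 1.49⁴ = 0.540975 m⁴.
Centre of pressure: y_p = y_c + I_c/(y_c·A) = 4.63238 + 0.540975/(4.63238 × 3.48732) = 4.63238 + 0.0334874 = 4.66587 m along the plane.
The resultant acts 0.632376 + 0.0334874 = 0.665863 m (along the plate) below the hinge at the top edge, so the moment about the hinge is M = F × 0.665863 = 180.346 × 0.665863 = 120.086 kN·m.
A normal force at the bottom, 1.49 m from the hinge, must supply this moment: P = 120.086/1.49 = 80.5946 kN.

P ≈ 81 kN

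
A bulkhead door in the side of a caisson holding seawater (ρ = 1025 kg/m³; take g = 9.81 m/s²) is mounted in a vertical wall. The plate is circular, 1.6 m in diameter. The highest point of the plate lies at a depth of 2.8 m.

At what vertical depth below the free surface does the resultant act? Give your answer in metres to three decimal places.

γ = ρg = 1025 × 9.81 / 1000 = 10.05525 kN/m³.
The centroid is at the centre, 0.8 m below the top of the plate, so the centroid depth is h_c = 2.8 + 0.8 = 3.6 m.
A = π(0.8)² = 2.01062 m².
Resultant F = γ·h_c·A = 10.05525 × 3.6 × 2.01062 = 72.7822 kN.
I_c = πr⁴/4 = π × 0.8⁴/4 = 0.321699 m⁴.
Centre of pressure: y_p = y_c + I_c/(y_c·A) = 3.6 + 0.321699/(3.6 × 2.01062) = 3.6 + 0.0444444 = 3.64444 m along the plane.

h_p = 3.644 m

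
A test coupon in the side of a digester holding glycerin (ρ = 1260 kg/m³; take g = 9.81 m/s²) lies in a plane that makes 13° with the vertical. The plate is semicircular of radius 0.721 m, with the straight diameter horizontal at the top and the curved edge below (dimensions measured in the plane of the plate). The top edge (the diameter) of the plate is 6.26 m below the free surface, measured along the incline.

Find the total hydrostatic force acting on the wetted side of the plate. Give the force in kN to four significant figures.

F ≈ 64.57 kN

γ = ρg = 1260 × 9.81 / 1000 = 12.3606 kN/m³.
The plate makes 13° with the vertical, i.e. θ = 90° − 13° = 77° to the horizontal. Measuring y along the incline from the free-surface line, vertical depth h = y·sinθ with sinθ = 0.974370.
The centroid of a semicircle lies 4r/(3π) = 0.306002 m from the diameter, here below the top edge, so y_c = 6.26 + 0.306002 = 6.566 m and h_c = 6.566 × 0.974370 = 6.39771 m.
A = πr²/2 = π × 0.721²/2 = 0.816564 m².
Resultant F = γ·h_c·A = 12.3606 × 6.39771 × 0.816564 = 64.5735 kN.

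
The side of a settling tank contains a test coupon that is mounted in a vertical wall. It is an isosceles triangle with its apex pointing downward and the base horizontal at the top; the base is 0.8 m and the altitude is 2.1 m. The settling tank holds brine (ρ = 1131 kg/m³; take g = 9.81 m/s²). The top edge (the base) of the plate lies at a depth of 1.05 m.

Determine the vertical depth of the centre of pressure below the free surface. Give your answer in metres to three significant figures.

h_p = 1.89 m

γ = ρg = 1131 × 9.81 / 1000 = 11.09511 kN/m³.
With the apex down, the centroid sits h/3 = 2.1/3 = 0.7 m below the base (the top edge), so the centroid depth is h_c = 1.05 + 0.7 = 1.75 m.
A = ½ × 0.8 × 2.1 = 0.84 m².
Resultant F = γ·h_c·A = 11.09511 × 1.75 × 0.84 = 16.3098 kN.
I_c = b·h³/36 = 0.8 × 2.1³/36 = 0.2058 m⁴.
Centre of pressure: y_p = y_c + I_c/(y_c·A) = 1.75 + 0.2058/(1.75 × 0.84) = 1.75 + 0.14 = 1.89 m along the plane.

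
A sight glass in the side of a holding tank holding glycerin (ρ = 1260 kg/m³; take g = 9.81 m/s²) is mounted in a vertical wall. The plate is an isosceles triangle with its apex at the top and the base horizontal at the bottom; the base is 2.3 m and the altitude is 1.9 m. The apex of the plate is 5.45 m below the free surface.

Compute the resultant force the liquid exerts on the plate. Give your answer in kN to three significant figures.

F ≈ 181 kN

γ = ρg = 1260 × 9.81 / 1000 = 12.3606 kN/m³.
With the apex up, the centroid sits 2h/3 = 2 × 1.9/3 = 1.26667 m below the apex, so the centroid depth is h_c = 5.45 + 1.26667 = 6.71667 m.
A = ½ × 2.3 × 1.9 = 2.185 m².
Resultant F = γ·h_c·A = 12.3606 × 6.71667 × 2.185 = 181.403 kN.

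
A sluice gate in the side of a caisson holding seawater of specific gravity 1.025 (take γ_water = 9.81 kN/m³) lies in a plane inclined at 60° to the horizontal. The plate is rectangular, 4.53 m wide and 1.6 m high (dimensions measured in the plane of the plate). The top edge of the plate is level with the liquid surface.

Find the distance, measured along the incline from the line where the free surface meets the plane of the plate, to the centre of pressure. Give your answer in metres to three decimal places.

y_p = 1.067 m

γ = 1.025 × 9.81 = 10.05525 kN/m³.
Let θ = 60° be the plate's angle to the horizontal; measure y along the incline from where the plane meets the free surface. Vertical depth h = y·sinθ with sinθ = 0.866025.
The centroid lies 1.6/2 = 0.8 m below the top edge, so y_c = 0.8 m and h_c = 0.8 × 0.866025 = 0.69282 m.
A = 4.53 × 1.6 = 7.248 m².
Resultant F = γ·h_c·A = 10.05525 × 0.69282 × 7.248 = 50.493 kN.
I_c = b·h³/12 = 4.53 × 1.6³/12 = 1.54624 m⁴.
Centre of pressure: y_p = y_c + I_c/(y_c·A) = 0.8 + 1.54624/(0.8 × 7.248) = 0.8 + 0.266667 = 1.06667 m along the plane.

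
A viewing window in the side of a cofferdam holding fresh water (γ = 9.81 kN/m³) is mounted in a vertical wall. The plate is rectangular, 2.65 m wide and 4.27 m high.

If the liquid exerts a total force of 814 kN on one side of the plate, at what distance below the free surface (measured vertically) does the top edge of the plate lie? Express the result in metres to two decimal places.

γ = 9.81 kN/m³.
A = 2.65 × 4.27 = 11.3155 m².
From F = γ·h_c·A, the centroid depth is h_c = 814/(9.81 × 11.3155) = 7.333 m.
The centroid lies 4.27/2 = 2.135 m below the top edge, so the top edge sits at h_top = 7.333 − 2.135 = 5.198 m below the surface.

d_top ≈ 5.20 m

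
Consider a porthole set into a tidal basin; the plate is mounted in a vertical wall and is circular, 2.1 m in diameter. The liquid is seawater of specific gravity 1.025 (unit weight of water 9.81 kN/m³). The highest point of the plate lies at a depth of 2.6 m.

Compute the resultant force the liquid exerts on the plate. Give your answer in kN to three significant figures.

γ = 1.025 × 9.81 = 10.05525 kN/m³.
The centroid is at the centre, 1.05 m below the top of the plate, so the centroid depth is h_c = 2.6 + 1.05 = 3.65 m.
A = π(1.05)² = 3.46361 m².
Resultant F = γ·h_c·A = 10.05525 × 3.65 × 3.46361 = 127.12 kN.

F ≈ 127 kN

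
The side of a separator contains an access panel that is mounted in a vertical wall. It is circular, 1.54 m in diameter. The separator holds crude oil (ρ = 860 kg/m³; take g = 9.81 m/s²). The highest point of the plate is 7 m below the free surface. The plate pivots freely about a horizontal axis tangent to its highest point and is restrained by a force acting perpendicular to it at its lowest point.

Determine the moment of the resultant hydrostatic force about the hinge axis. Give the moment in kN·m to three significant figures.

M ≈ 96.3 kN·m

γ = ρg = 860 × 9.81 / 1000 = 8.4366 kN/m³.
The centroid is at the centre, 0.77 m below the top of the plate, so the centroid depth is h_c = 7 + 0.77 = 7.77 m.
A = π(0.77)² = 1.86265 m².
Resultant F = γ·h_c·A = 8.4366 × 7.77 × 1.86265 = 122.101 kN.
I_c = πr⁴/4 = π × 0.77⁴/4 = 0.276091 m⁴.
Centre of pressure: y_p = y_c + I_c/(y_c·A) = 7.77 + 0.276091/(7.77 × 1.86265) = 7.77 + 0.0190766 = 7.78908 m along the plane.
The resultant acts 0.77 + 0.0190766 = 0.789077 m (along the plate) below the hinge at the top edge, so the moment about the hinge is M = F × 0.789077 = 122.101 × 0.789077 = 96.3471 kN·m.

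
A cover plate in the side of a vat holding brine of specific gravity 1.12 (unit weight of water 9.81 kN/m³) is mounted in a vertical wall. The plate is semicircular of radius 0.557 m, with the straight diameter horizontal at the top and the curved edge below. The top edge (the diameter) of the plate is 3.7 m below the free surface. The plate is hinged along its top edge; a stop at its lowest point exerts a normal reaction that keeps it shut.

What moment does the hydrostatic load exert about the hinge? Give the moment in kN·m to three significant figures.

M ≈ 5.10 kN·m

γ = 1.12 × 9.81 = 10.9872 kN/m³.
The centroid of a semicircle lies 4r/(3π) = 0.236398 m from the diameter, here below the top edge, so the centroid depth is h_c = 3.7 + 0.236398 = 3.9364 m.
A = πr²/2 = π × 0.557²/2 = 0.487338 m².
Resultant F = γ·h_c·A = 10.9872 × 3.9364 × 0.487338 = 21.0774 kN.
I_c = (π/8 − 8/(9π))·r⁴ = 0.109757 × 0.557⁴ = 0.0105646 m⁴.
Centre of pressure: y_p = y_c + I_c/(y_c·A) = 3.9364 + 0.0105646/(3.9364 × 0.487338) = 3.9364 + 0.00550711 = 3.94191 m along the plane.
The resultant acts 0.236398 + 0.00550711 = 0.241905 m (along the plate) below the hinge at the top edge, so the moment about the hinge is M = F × 0.241905 = 21.0774 × 0.241905 = 5.09873 kN·m.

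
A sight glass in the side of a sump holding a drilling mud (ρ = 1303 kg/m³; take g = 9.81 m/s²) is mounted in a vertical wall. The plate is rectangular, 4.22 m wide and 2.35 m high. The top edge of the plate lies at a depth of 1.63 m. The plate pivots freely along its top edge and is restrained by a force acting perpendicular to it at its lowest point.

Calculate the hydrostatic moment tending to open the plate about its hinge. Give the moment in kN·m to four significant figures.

M ≈ 476.1 kN·m

γ = ρg = 1303 × 9.81 / 1000 = 12.78243 kN/m³.
The centroid lies 2.35/2 = 1.175 m below the top edge, so the centroid depth is h_c = 1.63 + 1.175 = 2.805 m.
A = 4.22 × 2.35 = 9.917 m².
Resultant F = γ·h_c·A = 12.78243 × 2.805 × 9.917 = 355.571 kN.
I_c = b·h³/12 = 4.22 × 2.35³/12 = 4.56389 m⁴.
Centre of pressure: y_p = y_c + I_c/(y_c·A) = 2.805 + 4.56389/(2.805 × 9.917) = 2.805 + 0.164067 = 2.96907 m along the plane.
The resultant acts 1.175 + 0.164067 = 1.33907 m (along the plate) below the hinge at the top edge, so the moment about the hinge is M = F × 1.33907 = 355.571 × 1.33907 = 476.134 kN·m.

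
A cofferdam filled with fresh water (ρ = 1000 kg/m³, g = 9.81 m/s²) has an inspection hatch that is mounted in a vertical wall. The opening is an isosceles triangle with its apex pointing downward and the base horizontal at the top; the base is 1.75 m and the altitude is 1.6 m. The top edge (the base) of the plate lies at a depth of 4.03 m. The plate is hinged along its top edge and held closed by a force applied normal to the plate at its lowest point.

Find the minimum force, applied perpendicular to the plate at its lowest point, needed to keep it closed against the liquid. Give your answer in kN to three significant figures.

γ = ρg = 1000 × 9.81 = 9810 N/m³ = 9.81 kN/m³.
With the apex down, the centroid sits h/3 = 1.6/3 = 0.533333 m below the base (the top edge), so the centroid depth is h_c = 4.03 + 0.533333 = 4.56333 m.
A = ½ × 1.75 × 1.6 = 1.4 m².
Resultant F = γ·h_c·A = 9.81 × 4.56333 × 1.4 = 62.6728 kN.
I_c = b·h³/36 = 1.75 × 1.6³/36 = 0.199111 m⁴.
Centre of pressure: y_p = y_c + I_c/(y_c·A) = 4.56333 + 0.199111/(4.56333 × 1.4) = 4.56333 + 0.0311663 = 4.5945 m along the plane.
The resultant acts 0.533333 + 0.0311663 = 0.564499 m (along the plate) below the hinge at the top edge, so the moment about the hinge is M = F × 0.564499 = 62.6728 × 0.564499 = 35.3787 kN·m.
A normal force at the bottom, 1.6 m from the hinge, must supply this moment: P = 35.3787/1.6 = 22.1117 kN.

P ≈ 22.1 kN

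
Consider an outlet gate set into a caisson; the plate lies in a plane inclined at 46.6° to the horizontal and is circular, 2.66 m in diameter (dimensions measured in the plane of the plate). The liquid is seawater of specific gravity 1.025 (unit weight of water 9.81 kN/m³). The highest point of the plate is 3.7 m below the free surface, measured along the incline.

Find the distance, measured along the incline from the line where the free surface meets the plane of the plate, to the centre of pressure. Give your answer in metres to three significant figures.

y_p = 5.12 m

γ = 1.025 × 9.81 = 10.05525 kN/m³.
Let θ = 46.6° be the plate's angle to the horizontal; measure y along the incline from where the plane meets the free surface. Vertical depth h = y·sinθ with sinθ = 0.726575.
The centroid is at the centre, 1.33 m below the top of the plate, so y_c = 3.7 + 1.33 = 5.03 m and h_c = 5.03 × 0.726575 = 3.65467 m.
A = π(1.33)² = 5.55716 m².
Resultant F = γ·h_c·A = 10.05525 × 3.65467 × 5.55716 = 204.218 kN.
I_c = πr⁴/4 = π × 1.33⁴/4 = 2.45752 m⁴.
Centre of pressure: y_p = y_c + I_c/(y_c·A) = 5.03 + 2.45752/(5.03 × 5.55716) = 5.03 + 0.0879177 = 5.11792 m along the plane.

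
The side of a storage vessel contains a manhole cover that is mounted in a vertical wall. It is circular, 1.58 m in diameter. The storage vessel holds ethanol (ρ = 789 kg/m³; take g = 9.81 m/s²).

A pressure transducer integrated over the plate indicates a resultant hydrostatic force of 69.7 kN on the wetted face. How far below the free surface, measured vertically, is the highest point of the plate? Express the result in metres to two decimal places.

d_top ≈ 3.80 m

γ = ρg = 789 × 9.81 / 1000 = 7.74009 kN/m³.
A = π(0.79)² = 1.96067 m².
From F = γ·h_c·A, the centroid depth is h_c = 69.7/(7.74009 × 1.96067) = 4.59285 m.
The centroid is at the centre, 0.79 m below the top of the plate, so the highest point sits at h_top = 4.59285 − 0.79 = 3.80285 m below the surface.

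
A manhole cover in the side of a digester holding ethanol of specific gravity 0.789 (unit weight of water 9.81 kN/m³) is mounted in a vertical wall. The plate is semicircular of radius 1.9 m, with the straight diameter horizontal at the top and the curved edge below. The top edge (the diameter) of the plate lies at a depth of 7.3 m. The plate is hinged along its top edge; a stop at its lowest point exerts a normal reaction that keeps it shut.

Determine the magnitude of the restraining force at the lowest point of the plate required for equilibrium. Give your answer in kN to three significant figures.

P ≈ 157 kN

γ = 0.789 × 9.81 = 7.74009 kN/m³.
The centroid of a semicircle lies 4r/(3π) = 0.806385 m from the diameter, here below the top edge, so the centroid depth is h_c = 7.3 + 0.806385 = 8.10638 m.
A = πr²/2 = π × 1.9²/2 = 5.67057 m².
Resultant F = γ·h_c·A = 7.74009 × 8.10638 × 5.67057 = 355.795 kN.
I_c = (π/8 − 8/(9π))·r⁴ = 0.109757 × 1.9⁴ = 1.43036 m⁴.
Centre of pressure: y_p = y_c + I_c/(y_c·A) = 8.10638 + 1.43036/(8.10638 × 5.67057) = 8.10638 + 0.0311166 = 8.1375 m along the plane.
The resultant acts 0.806385 + 0.0311166 = 0.837502 m (along the plate) below the hinge at the top edge, so the moment about the hinge is M = F × 0.837502 = 355.795 × 0.837502 = 297.979 kN·m.
A normal force at the bottom, 1.9 m from the hinge, must supply this moment: P = 297.979/1.9 = 156.831 kN.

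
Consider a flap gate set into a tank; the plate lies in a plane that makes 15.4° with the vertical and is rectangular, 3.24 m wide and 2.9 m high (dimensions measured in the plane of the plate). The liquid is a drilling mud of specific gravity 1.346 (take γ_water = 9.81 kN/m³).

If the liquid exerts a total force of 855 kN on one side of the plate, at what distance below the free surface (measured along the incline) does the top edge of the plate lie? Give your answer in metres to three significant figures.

y_top ≈ 5.70 m

γ = 1.346 × 9.81 = 13.20426 kN/m³.
A = 3.24 × 2.9 = 9.396 m².
From F = γ·h_c·A, the centroid depth is h_c = 855/(13.20426 × 9.396) = 6.89143 m.
The plate makes 15.4° with the vertical, i.e. θ = 90° − 15.4° = 74.6° to the horizontal. Measuring y along the incline from the free-surface line, vertical depth h = y·sinθ with sinθ = 0.964095.
Along the incline, y_c = h_c/sinθ = 6.89143/0.964095 = 7.14808 m.
The centroid lies 2.9/2 = 1.45 m below the top edge, so the top edge sits at y_top = 7.14808 − 1.45 = 5.69808 m along the incline.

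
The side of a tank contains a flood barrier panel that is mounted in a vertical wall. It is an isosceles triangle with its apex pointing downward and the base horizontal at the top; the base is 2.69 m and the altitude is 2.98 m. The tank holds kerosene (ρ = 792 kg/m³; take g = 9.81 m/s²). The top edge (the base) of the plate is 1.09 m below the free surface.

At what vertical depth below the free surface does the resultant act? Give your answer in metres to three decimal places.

h_p = 2.320 m

γ = ρg = 792 × 9.81 / 1000 = 7.76952 kN/m³.
With the apex down, the centroid sits h/3 = 2.98/3 = 0.993333 m below the base (the top edge), so the centroid depth is h_c = 1.09 + 0.993333 = 2.08333 m.
A = ½ × 2.69 × 2.98 = 4.0081 m².
Resultant F = γ·h_c·A = 7.76952 × 2.08333 × 4.0081 = 64.877 kN.
I_c = b·h³/36 = 2.69 × 2.98³/36 = 1.97742 m⁴.
Centre of pressure: y_p = y_c + I_c/(y_c·A) = 2.08333 + 1.97742/(2.08333 × 4.0081) = 2.08333 + 0.236811 = 2.32014 m along the plane.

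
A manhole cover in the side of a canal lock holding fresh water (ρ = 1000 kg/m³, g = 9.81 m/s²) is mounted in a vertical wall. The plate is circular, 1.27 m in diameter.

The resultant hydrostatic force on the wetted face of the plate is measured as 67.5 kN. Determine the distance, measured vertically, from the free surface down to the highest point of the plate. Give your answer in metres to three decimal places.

γ = ρg = 1000 × 9.81 = 9810 N/m³ = 9.81 kN/m³.
A = π(0.635)² = 1.26677 m².
From F = γ·h_c·A, the centroid depth is h_c = 67.5/(9.81 × 1.26677) = 5.43172 m.
The centroid is at the centre, 0.635 m below the top of the plate, so the highest point sits at h_top = 5.43172 − 0.635 = 4.79672 m below the surface.

d_top ≈ 4.797 m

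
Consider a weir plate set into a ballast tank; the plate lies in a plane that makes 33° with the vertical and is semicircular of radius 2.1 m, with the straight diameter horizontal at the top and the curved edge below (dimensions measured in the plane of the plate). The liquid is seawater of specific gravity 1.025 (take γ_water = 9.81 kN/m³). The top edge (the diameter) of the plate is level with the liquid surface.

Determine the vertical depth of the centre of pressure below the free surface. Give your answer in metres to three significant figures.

γ = 1.025 × 9.81 = 10.05525 kN/m³.
The plate makes 33° with the vertical, i.e. θ = 90° − 33° = 57° to the horizontal. Measuring y along the incline from the free-surface line, vertical depth h = y·sinθ with sinθ = 0.838671.
The centroid of a semicircle lies 4r/(3π) = 0.891268 m from the diameter, here below the top edge, so y_c = 0.891268 m and h_c = 0.891268 × 0.838671 = 0.747481 m.
A = πr²/2 = π × 2.1²/2 = 6.92721 m².
Resultant F = γ·h_c·A = 10.05525 × 0.747481 × 6.92721 = 52.0657 kN.
I_c = (π/8 − 8/(9π))·r⁴ = 0.109757 × 2.1⁴ = 2.13457 m⁴.
Centre of pressure: y_p = y_c + I_c/(y_c·A) = 0.891268 + 2.13457/(0.891268 × 6.92721) = 0.891268 + 0.345735 = 1.237 m along the plane.
Vertically, h_p = y_p·sinθ = 1.237 × 0.838671 = 1.03744 m.

h_p = 1.04 m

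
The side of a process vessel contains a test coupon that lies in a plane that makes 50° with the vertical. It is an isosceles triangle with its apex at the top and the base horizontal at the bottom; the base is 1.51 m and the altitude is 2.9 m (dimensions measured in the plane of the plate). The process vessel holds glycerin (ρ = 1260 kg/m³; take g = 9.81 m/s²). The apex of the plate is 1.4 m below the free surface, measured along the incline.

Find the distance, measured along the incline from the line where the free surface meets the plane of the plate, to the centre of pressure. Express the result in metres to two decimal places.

γ = ρg = 1260 × 9.81 / 1000 = 12.3606 kN/m³.
The plate makes 50° with the vertical, i.e. θ = 90° − 50° = 40° to the horizontal. Measuring y along the incline from the free-surface line, vertical depth h = y·sinθ with sinθ = 0.642788.
With the apex up, the centroid sits 2h/3 = 2 × 2.9/3 = 1.93333 m below the apex, so y_c = 1.4 + 1.93333 = 3.33333 m and h_c = 3.33333 × 0.642788 = 2.14262 m.
A = ½ × 1.51 × 2.9 = 2.1895 m².
Resultant F = γ·h_c·A = 12.3606 × 2.14262 × 2.1895 = 57.9869 kN.
I_c = b·h³/36 = 1.51 × 2.9³/36 = 1.02298 m⁴.
Centre of pressure: y_p = y_c + I_c/(y_c·A) = 3.33333 + 1.02298/(3.33333 × 2.1895) = 3.33333 + 0.140166 = 3.4735 m along the plane.

y_p = 3.47 m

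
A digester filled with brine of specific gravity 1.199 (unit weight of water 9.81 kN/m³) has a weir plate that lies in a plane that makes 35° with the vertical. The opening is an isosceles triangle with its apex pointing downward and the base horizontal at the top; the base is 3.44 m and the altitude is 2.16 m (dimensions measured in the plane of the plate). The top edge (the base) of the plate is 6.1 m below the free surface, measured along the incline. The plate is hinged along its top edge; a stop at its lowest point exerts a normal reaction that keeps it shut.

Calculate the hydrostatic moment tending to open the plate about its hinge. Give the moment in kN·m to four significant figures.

γ = 1.199 × 9.81 = 11.76219 kN/m³.
The plate makes 35° with the vertical, i.e. θ = 90° − 35° = 55° to the horizontal. Measuring y along the incline from the free-surface line, vertical depth h = y·sinθ with sinθ = 0.819152.
With the apex down, the centroid sits h/3 = 2.16/3 = 0.72 m below the base (the top edge), so y_c = 6.1 + 0.72 = 6.82 m and h_c = 6.82 × 0.819152 = 5.58662 m.
A = ½ × 3.44 × 2.16 = 3.7152 m².
Resultant F = γ·h_c·A = 11.76219 × 5.58662 × 3.7152 = 244.129 kN.
I_c = b·h³/36 = 3.44 × 2.16³/36 = 0.96298 m⁴.
Centre of pressure: y_p = y_c + I_c/(y_c·A) = 6.82 + 0.96298/(6.82 × 3.7152) = 6.82 + 0.0380059 = 6.85801 m along the plane.
The resultant acts 0.72 + 0.0380059 = 0.758006 m (along the plate) below the hinge at the top edge, so the moment about the hinge is M = F × 0.758006 = 244.129 × 0.758006 = 185.051 kN·m.

M ≈ 185.1 kN·m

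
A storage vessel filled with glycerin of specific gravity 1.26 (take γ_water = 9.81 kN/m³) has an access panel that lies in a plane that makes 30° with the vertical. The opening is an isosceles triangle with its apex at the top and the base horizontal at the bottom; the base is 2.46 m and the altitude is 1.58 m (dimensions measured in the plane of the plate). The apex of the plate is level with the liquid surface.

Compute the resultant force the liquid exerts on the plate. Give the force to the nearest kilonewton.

F ≈ 22 kN

γ = 1.26 × 9.81 = 12.3606 kN/m³.
The plate makes 30° with the vertical, i.e. θ = 90° − 30° = 60° to the horizontal. Measuring y along the incline from the free-surface line, vertical depth h = y·sinθ with sinθ = 0.866025.
With the apex up, the centroid sits 2h/3 = 2 × 1.58/3 = 1.05333 m below the apex, so y_c = 1.05333 m and h_c = 1.05333 × 0.866025 = 0.91221 m.
A = ½ × 2.46 × 1.58 = 1.9434 m².
Resultant F = γ·h_c·A = 12.3606 × 0.91221 × 1.9434 = 21.9127 kN.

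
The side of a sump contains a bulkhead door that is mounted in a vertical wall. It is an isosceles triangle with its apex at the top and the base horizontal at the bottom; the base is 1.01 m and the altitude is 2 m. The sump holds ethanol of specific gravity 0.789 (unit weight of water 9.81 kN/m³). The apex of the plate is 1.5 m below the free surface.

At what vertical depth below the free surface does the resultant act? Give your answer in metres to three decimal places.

γ = 0.789 × 9.81 = 7.74009 kN/m³.
With the apex up, the centroid sits 2h/3 = 2 × 2/3 = 1.33333 m below the apex, so the centroid depth is h_c = 1.5 + 1.33333 = 2.83333 m.
A = ½ × 1.01 × 2 = 1.01 m².
Resultant F = γ·h_c·A = 7.74009 × 2.83333 × 1.01 = 22.1495 kN.
I_c = b·h³/36 = 1.01 × 2³/36 = 0.224444 m⁴.
Centre of pressure: y_p = y_c + I_c/(y_c·A) = 2.83333 + 0.224444/(2.83333 × 1.01) = 2.83333 + 0.0784313 = 2.91176 m along the plane.

h_p = 2.912 m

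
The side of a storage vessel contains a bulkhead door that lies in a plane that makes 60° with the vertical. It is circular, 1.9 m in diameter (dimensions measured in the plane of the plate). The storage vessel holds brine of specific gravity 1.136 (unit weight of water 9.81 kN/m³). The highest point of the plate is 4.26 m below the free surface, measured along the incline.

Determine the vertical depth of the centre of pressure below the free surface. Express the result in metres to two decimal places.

h_p = 2.63 m

γ = 1.136 × 9.81 = 11.14416 kN/m³.
The plate makes 60° with the vertical, i.e. θ = 90° − 60° = 30° to the horizontal. Measuring y along the incline from the free-surface line, vertical depth h = y·sinθ with sinθ = 0.500000.
The centroid is at the centre, 0.95 m below the top of the plate, so y_c = 4.26 + 0.95 = 5.21 m and h_c = 5.21 × 0.500000 = 2.605 m.
A = π(0.95)² = 2.83529 m².
Resultant F = γ·h_c·A = 11.14416 × 2.605 × 2.83529 = 82.31 kN.
I_c = πr⁴/4 = π × 0.95⁴/4 = 0.639712 m⁴.
Centre of pressure: y_p = y_c + I_c/(y_c·A) = 5.21 + 0.639712/(5.21 × 2.83529) = 5.21 + 0.0433061 = 5.25331 m along the plane.
Vertically, h_p = y_p·sinθ = 5.25331 × 0.500000 = 2.62665 m.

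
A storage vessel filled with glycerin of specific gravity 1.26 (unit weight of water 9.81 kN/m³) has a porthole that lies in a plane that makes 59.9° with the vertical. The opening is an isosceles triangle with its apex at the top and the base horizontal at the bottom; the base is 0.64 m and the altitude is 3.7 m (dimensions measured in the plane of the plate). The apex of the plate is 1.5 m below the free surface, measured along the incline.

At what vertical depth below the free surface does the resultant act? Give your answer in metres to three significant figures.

h_p = 2.09 m

γ = 1.26 × 9.81 = 12.3606 kN/m³.
The plate makes 59.9° with the vertical, i.e. θ = 90° − 59.9° = 30.1° to the horizontal. Measuring y along the incline from the free-surface line, vertical depth h = y·sinθ with sinθ = 0.501511.
With the apex up, the centroid sits 2h/3 = 2 × 3.7/3 = 2.46667 m below the apex, so y_c = 1.5 + 2.46667 = 3.96667 m and h_c = 3.96667 × 0.501511 = 1.98933 m.
A = ½ × 0.64 × 3.7 = 1.184 m².
Resultant F = γ·h_c·A = 12.3606 × 1.98933 × 1.184 = 29.1137 kN.
I_c = b·h³/36 = 0.64 × 3.7³/36 = 0.900498 m⁴.
Centre of pressure: y_p = y_c + I_c/(y_c·A) = 3.96667 + 0.900498/(3.96667 × 1.184) = 3.96667 + 0.191737 = 4.15841 m along the plane.
Vertically, h_p = y_p·sinθ = 4.15841 × 0.501511 = 2.08549 m.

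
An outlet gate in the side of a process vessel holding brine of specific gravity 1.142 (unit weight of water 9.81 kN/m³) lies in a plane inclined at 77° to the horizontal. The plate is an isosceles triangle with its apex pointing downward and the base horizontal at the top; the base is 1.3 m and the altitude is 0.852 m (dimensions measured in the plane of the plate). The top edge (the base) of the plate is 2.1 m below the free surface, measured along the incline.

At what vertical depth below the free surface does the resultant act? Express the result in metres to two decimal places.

h_p = 2.34 m

γ = 1.142 × 9.81 = 11.20302 kN/m³.
Let θ = 77° be the plate's angle to the horizontal; measure y along the incline from where the plane meets the free surface. Vertical depth h = y·sinθ with sinθ = 0.974370.
With the apex down, the centroid sits h/3 = 0.852/3 = 0.284 m below the base (the top edge), so y_c = 2.1 + 0.284 = 2.384 m and h_c = 2.384 × 0.974370 = 2.3229 m.
A = ½ × 1.3 × 0.852 = 0.5538 m².
Resultant F = γ·h_c·A = 11.20302 × 2.3229 × 0.5538 = 14.4118 kN.
I_c = b·h³/36 = 1.3 × 0.852³/36 = 0.0223336 m⁴.
Centre of pressure: y_p = y_c + I_c/(y_c·A) = 2.384 + 0.0223336/(2.384 × 0.5538) = 2.384 + 0.0169161 = 2.40092 m along the plane.
Vertically, h_p = y_p·sinθ = 2.40092 × 0.974370 = 2.33938 m.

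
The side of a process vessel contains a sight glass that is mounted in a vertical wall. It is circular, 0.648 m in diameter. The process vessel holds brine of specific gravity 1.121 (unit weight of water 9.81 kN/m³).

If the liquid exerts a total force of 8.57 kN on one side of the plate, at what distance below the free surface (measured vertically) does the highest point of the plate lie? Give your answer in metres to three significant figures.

d_top ≈ 2.04 m

γ = 1.121 × 9.81 = 10.99701 kN/m³.
A = π(0.324)² = 0.329792 m².
From F = γ·h_c·A, the centroid depth is h_c = 8.57/(10.99701 × 0.329792) = 2.36301 m.
The centroid is at the centre, 0.324 m below the top of the plate, so the highest point sits at h_top = 2.36301 − 0.324 = 2.03901 m below the surface.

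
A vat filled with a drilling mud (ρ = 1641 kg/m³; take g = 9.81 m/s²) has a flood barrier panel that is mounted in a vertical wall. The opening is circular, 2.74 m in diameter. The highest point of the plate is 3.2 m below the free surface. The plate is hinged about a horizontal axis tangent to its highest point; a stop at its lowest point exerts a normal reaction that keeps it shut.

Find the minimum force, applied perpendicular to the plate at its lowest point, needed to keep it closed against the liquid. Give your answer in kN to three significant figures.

P ≈ 233 kN

γ = ρg = 1641 × 9.81 / 1000 = 16.09821 kN/m³.
The centroid is at the centre, 1.37 m below the top of the plate, so the centroid depth is h_c = 3.2 + 1.37 = 4.57 m.
A = π(1.37)² = 5.89646 m².
Resultant F = γ·h_c·A = 16.09821 × 4.57 × 5.89646 = 433.796 kN.
I_c = πr⁴/4 = π × 1.37⁴/4 = 2.76676 m⁴.
Centre of pressure: y_p = y_c + I_c/(y_c·A) = 4.57 + 2.76676/(4.57 × 5.89646) = 4.57 + 0.102675 = 4.67267 m along the plane.
The resultant acts 1.37 + 0.102675 = 1.47268 m (along the plate) below the hinge at the top edge, so the moment about the hinge is M = F × 1.47268 = 433.796 × 1.47268 = 638.843 kN·m.
A normal force at the bottom, 2.74 m from the hinge, must supply this moment: P = 638.843/2.74 = 233.154 kN.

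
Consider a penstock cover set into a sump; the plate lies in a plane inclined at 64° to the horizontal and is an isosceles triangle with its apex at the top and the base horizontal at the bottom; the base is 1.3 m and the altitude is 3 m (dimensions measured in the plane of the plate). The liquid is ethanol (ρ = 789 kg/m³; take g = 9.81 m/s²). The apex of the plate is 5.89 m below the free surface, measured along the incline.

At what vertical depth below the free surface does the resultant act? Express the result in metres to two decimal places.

γ = ρg = 789 × 9.81 / 1000 = 7.74009 kN/m³.
Let θ = 64° be the plate's angle to the horizontal; measure y along the incline from where the plane meets the free surface. Vertical depth h = y·sinθ with sinθ = 0.898794.
With the apex up, the centroid sits 2h/3 = 2 × 3/3 = 2 m below the apex, so y_c = 5.89 + 2 = 7.89 m and h_c = 7.89 × 0.898794 = 7.09148 m.
A = ½ × 1.3 × 3 = 1.95 m².
Resultant F = γ·h_c·A = 7.74009 × 7.09148 × 1.95 = 107.033 kN.
I_c = b·h³/36 = 1.3 × 3³/36 = 0.975 m⁴.
Centre of pressure: y_p = y_c + I_c/(y_c·A) = 7.89 + 0.975/(7.89 × 1.95) = 7.89 + 0.0633714 = 7.95337 m along the plane.
Vertically, h_p = y_p·sinθ = 7.95337 × 0.898794 = 7.14844 m.

h_p = 7.15 m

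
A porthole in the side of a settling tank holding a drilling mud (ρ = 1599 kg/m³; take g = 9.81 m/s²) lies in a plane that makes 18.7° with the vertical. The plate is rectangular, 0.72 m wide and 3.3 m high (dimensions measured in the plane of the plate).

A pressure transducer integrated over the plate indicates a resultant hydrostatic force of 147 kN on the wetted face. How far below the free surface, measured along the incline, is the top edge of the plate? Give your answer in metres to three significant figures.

y_top ≈ 2.51 m

γ = ρg = 1599 × 9.81 / 1000 = 15.68619 kN/m³.
A = 0.72 × 3.3 = 2.376 m².
From F = γ·h_c·A, the centroid depth is h_c = 147/(15.68619 × 2.376) = 3.94415 m.
The plate makes 18.7° with the vertical, i.e. θ = 90° − 18.7° = 71.3° to the horizontal. Measuring y along the incline from the free-surface line, vertical depth h = y·sinθ with sinθ = 0.947210.
Along the incline, y_c = h_c/sinθ = 3.94415/0.947210 = 4.16397 m.
The centroid lies 3.3/2 = 1.65 m below the top edge, so the top edge sits at y_top = 4.16397 − 1.65 = 2.51397 m along the incline.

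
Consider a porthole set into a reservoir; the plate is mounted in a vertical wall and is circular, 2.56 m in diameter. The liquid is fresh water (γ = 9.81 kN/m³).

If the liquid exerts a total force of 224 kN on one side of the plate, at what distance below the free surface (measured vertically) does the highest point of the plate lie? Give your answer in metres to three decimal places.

d_top ≈ 3.156 m

γ = 9.81 kN/m³.
A = π(1.28)² = 5.14719 m².
From F = γ·h_c·A, the centroid depth is h_c = 224/(9.81 × 5.14719) = 4.43618 m.
The centroid is at the centre, 1.28 m below the top of the plate, so the highest point sits at h_top = 4.43618 − 1.28 = 3.15618 m below the surface.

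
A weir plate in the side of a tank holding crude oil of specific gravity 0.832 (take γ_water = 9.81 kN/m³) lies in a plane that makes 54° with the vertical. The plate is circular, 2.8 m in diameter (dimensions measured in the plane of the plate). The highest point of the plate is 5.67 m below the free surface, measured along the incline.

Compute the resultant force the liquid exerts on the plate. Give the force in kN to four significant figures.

γ = 0.832 × 9.81 = 8.16192 kN/m³.
The plate makes 54° with the vertical, i.e. θ = 90° − 54° = 36° to the horizontal. Measuring y along the incline from the free-surface line, vertical depth h = y·sinθ with sinθ = 0.587785.
The centroid is at the centre, 1.4 m below the top of the plate, so y_c = 5.67 + 1.4 = 7.07 m and h_c = 7.07 × 0.587785 = 4.15564 m.
A = π(1.4)² = 6.15752 m².
Resultant F = γ·h_c·A = 8.16192 × 4.15564 × 6.15752 = 208.851 kN.

F ≈ 208.9 kN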